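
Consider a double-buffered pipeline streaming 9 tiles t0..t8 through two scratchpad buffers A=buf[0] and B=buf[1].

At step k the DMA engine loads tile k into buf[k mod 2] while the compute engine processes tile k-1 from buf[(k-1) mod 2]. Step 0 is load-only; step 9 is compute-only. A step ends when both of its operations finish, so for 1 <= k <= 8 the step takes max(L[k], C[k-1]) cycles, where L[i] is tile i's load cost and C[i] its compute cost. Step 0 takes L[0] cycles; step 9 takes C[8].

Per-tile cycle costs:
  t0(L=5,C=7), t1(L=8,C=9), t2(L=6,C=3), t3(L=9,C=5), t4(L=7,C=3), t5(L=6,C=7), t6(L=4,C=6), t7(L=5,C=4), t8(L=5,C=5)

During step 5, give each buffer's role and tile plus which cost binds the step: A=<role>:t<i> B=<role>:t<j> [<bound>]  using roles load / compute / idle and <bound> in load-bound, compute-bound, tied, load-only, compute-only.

step 5: A=compute:t4 B=load:t5 [load-bound]

[0] DMA t0→A (5c) ∥ CU idle ⇒ 5c, clock 5
[1] DMA t1→B (8c) ∥ CU A:t0 (7c) ⇒ 8c, clock 13
[2] DMA t2→A (6c) ∥ CU B:t1 (9c) ⇒ 9c, clock 22
[3] DMA t3→B (9c) ∥ CU A:t2 (3c) ⇒ 9c, clock 31
[4] DMA t4→A (7c) ∥ CU B:t3 (5c) ⇒ 7c, clock 38
[5] DMA t5→B (6c) ∥ CU A:t4 (3c) ⇒ 6c, clock 44
[6] DMA t6→A (4c) ∥ CU B:t5 (7c) ⇒ 7c, clock 51
[7] DMA t7→B (5c) ∥ CU A:t6 (6c) ⇒ 6c, clock 57
[8] DMA t8→A (5c) ∥ CU B:t7 (4c) ⇒ 5c, clock 62
[9] DMA idle ∥ CU A:t8 (5c) ⇒ 5c, clock 67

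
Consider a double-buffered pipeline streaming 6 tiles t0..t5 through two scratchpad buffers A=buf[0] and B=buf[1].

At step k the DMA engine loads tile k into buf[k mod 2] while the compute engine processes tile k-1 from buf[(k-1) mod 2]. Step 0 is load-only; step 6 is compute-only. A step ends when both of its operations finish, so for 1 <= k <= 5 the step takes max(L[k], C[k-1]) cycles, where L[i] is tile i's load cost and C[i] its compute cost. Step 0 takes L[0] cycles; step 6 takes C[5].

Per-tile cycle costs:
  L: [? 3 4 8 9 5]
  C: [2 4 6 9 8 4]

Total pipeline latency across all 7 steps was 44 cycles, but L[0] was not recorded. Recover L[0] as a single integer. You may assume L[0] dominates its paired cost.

step 0: dur = L[0]=? = L[0]  (unknown; binding)
step 1: dur = max(L[1]=3, C[0]=2) = 3
step 2: dur = max(L[2]=4, C[1]=4) = 4
step 3: dur = max(L[3]=8, C[2]=6) = 8
step 4: dur = max(L[4]=9, C[3]=9) = 9
step 5: dur = max(L[5]=5, C[4]=8) = 8
step 6: dur = C[5]=4 = 4
sum of known step durations = 36
dur[0] = total - known = 44 - 36 = 8
L[0] is the binding max in step 0, so L[0] = dur[0] = 8

L[0] = 8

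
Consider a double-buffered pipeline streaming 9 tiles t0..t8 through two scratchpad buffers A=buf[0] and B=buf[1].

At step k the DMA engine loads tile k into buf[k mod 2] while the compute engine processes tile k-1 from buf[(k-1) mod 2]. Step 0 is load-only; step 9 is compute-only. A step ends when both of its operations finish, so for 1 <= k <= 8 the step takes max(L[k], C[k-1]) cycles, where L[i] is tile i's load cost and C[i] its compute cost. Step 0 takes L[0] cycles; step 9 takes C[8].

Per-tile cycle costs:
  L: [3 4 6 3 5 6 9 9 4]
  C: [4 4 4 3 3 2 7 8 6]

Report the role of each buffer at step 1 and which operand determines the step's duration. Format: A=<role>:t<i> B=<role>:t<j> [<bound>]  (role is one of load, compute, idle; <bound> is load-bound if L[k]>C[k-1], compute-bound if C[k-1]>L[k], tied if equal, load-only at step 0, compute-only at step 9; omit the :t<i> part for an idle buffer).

step 1: A=compute:t0 B=load:t1 [tied]

[0] DMA t0→A (3c) ∥ CU idle ⇒ 3c, clock 3
[1] DMA t1→B (4c) ∥ CU A:t0 (4c) ⇒ 4c, clock 7
[2] DMA t2→A (6c) ∥ CU B:t1 (4c) ⇒ 6c, clock 13
[3] DMA t3→B (3c) ∥ CU A:t2 (4c) ⇒ 4c, clock 17
[4] DMA t4→A (5c) ∥ CU B:t3 (3c) ⇒ 5c, clock 22
[5] DMA t5→B (6c) ∥ CU A:t4 (3c) ⇒ 6c, clock 28
[6] DMA t6→A (9c) ∥ CU B:t5 (2c) ⇒ 9c, clock 37
[7] DMA t7→B (9c) ∥ CU A:t6 (7c) ⇒ 9c, clock 46
[8] DMA t8→A (4c) ∥ CU B:t7 (8c) ⇒ 8c, clock 54
[9] DMA idle ∥ CU A:t8 (6c) ⇒ 6c, clock 60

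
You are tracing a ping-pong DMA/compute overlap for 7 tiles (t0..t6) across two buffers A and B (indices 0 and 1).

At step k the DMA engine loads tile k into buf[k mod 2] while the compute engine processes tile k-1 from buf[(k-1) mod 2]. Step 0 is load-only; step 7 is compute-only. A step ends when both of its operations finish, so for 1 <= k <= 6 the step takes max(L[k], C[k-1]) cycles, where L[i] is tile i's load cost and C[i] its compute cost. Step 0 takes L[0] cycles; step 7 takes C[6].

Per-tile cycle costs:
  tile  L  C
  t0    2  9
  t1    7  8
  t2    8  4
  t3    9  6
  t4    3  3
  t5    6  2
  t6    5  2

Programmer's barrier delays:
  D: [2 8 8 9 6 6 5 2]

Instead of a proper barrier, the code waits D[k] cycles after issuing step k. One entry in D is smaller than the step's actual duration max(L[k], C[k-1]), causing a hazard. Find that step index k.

step 0: need L[0]=2 = 2; D[0]=2 ok
step 1: need max(L[1]=7,C[0]=9) = 9; D[1]=8 SHORT
step 2: need max(L[2]=8,C[1]=8) = 8; D[2]=8 ok
step 3: need max(L[3]=9,C[2]=4) = 9; D[3]=9 ok
step 4: need max(L[4]=3,C[3]=6) = 6; D[4]=6 ok
step 5: need max(L[5]=6,C[4]=3) = 6; D[5]=6 ok
step 6: need max(L[6]=5,C[5]=2) = 5; D[6]=5 ok
step 7: need C[6]=2 = 2; D[7]=2 ok

hazard at step 1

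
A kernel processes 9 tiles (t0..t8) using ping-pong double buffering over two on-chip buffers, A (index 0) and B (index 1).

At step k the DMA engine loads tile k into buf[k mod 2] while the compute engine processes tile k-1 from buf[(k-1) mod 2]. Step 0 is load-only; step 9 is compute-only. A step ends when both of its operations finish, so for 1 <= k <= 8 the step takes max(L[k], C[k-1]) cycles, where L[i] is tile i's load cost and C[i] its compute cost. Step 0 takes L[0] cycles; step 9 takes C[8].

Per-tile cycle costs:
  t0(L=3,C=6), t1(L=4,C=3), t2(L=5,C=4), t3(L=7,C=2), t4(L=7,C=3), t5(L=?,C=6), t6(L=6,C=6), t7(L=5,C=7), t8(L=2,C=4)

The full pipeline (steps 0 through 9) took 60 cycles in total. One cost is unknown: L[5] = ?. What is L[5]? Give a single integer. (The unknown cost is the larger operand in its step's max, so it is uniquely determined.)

step 0 | dur = L[0]=3 = 3
step 1 | dur = max(L[1]=4, C[0]=6) = 6
step 2 | dur = max(L[2]=5, C[1]=3) = 5
step 3 | dur = max(L[3]=7, C[2]=4) = 7
step 4 | dur = max(L[4]=7, C[3]=2) = 7
step 5 | dur = max(L[5]=?, C[4]=3) = L[5]  (unknown; binding)
step 6 | dur = max(L[6]=6, C[5]=6) = 6
step 7 | dur = max(L[7]=5, C[6]=6) = 6
step 8 | dur = max(L[8]=2, C[7]=7) = 7
step 9 | dur = C[8]=4 = 4
sum of known step durations = 51
dur[5] = total - known = 60 - 51 = 9
L[5] is the binding max in step 5, so L[5] = dur[5] = 9

L[5] = 9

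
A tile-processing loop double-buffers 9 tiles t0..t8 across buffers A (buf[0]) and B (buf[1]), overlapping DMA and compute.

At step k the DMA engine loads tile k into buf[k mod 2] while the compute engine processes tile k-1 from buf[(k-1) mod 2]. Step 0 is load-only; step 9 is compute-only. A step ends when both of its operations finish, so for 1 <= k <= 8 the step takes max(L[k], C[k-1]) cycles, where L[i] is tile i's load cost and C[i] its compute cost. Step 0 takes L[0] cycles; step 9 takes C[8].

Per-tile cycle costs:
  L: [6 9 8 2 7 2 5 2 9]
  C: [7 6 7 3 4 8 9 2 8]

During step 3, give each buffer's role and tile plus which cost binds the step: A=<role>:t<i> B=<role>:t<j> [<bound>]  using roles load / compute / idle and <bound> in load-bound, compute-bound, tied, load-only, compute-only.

  0. 6=6c; end=6; A:t0 B:-
  1. max(9,7)=9c; end=15; A:t0 B:t1
  2. max(8,6)=8c; end=23; A:t2 B:t1
  3. max(2,7)=7c; end=30; A:t2 B:t3
  4. max(7,3)=7c; end=37; A:t4 B:t3
  5. max(2,4)=4c; end=41; A:t4 B:t5
  6. max(5,8)=8c; end=49; A:t6 B:t5
  7. max(2,9)=9c; end=58; A:t6 B:t7
  8. max(9,2)=9c; end=67; A:t8 B:t7
  9. 8=8c; end=75; A:t8 B:t7

step 3: A=compute:t2 B=load:t3 [compute-bound]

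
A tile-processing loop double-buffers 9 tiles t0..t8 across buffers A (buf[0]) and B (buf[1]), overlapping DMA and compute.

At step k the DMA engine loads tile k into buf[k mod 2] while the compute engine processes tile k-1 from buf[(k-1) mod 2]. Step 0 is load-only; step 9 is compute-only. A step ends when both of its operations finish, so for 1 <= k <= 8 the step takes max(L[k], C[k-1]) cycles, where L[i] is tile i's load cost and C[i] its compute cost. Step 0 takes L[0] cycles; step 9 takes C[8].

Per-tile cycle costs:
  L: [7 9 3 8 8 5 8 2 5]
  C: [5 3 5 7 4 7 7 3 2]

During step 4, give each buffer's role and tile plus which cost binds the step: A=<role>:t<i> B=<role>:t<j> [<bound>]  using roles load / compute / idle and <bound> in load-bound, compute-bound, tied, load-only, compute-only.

step 4: A=load:t4 B=compute:t3 [load-bound]

  0. 7=7c; end=7; A:t0 B:-
  1. max(9,5)=9c; end=16; A:t0 B:t1
  2. max(3,3)=3c; end=19; A:t2 B:t1
  3. max(8,5)=8c; end=27; A:t2 B:t3
  4. max(8,7)=8c; end=35; A:t4 B:t3
  5. max(5,4)=5c; end=40; A:t4 B:t5
  6. max(8,7)=8c; end=48; A:t6 B:t5
  7. max(2,7)=7c; end=55; A:t6 B:t7
  8. max(5,3)=5c; end=60; A:t8 B:t7
  9. 2=2c; end=62; A:t8 B:t7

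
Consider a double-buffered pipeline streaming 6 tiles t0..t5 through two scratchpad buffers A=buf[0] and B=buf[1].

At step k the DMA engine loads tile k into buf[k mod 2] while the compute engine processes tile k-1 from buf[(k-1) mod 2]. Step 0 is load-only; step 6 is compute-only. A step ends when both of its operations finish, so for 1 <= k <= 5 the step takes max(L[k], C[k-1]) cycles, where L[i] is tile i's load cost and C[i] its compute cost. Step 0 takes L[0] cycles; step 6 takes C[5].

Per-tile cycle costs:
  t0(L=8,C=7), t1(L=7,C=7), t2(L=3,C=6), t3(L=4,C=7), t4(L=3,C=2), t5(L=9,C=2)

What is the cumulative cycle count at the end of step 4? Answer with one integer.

end_cycle[4] = 35

k=0 load=t0/8c comp=- wait=8 total=8
k=1 load=t1/7c comp=t0/7c wait=7 total=15
k=2 load=t2/3c comp=t1/7c wait=7 total=22
k=3 load=t3/4c comp=t2/6c wait=6 total=28
k=4 load=t4/3c comp=t3/7c wait=7 total=35
k=5 load=t5/9c comp=t4/2c wait=9 total=44
k=6 load=- comp=t5/2c wait=2 total=46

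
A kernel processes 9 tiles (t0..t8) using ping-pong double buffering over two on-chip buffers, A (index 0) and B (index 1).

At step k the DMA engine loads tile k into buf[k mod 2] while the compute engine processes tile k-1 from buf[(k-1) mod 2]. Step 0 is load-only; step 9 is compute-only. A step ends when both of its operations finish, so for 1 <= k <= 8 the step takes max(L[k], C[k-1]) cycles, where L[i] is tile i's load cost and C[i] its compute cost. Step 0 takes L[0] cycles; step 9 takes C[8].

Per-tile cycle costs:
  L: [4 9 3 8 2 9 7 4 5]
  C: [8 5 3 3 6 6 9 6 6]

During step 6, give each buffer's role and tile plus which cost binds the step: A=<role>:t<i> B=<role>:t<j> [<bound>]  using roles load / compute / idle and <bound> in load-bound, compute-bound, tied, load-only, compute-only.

step 0: L[0]=4 → dur=4, Σ=4 | A=load:t0 B=idle [load-only]
step 1: L[1]=9 C[0]=8 → dur=9, Σ=13 | A=compute:t0 B=load:t1 [load-bound]
step 2: L[2]=3 C[1]=5 → dur=5, Σ=18 | A=load:t2 B=compute:t1 [compute-bound]
step 3: L[3]=8 C[2]=3 → dur=8, Σ=26 | A=compute:t2 B=load:t3 [load-bound]
step 4: L[4]=2 C[3]=3 → dur=3, Σ=29 | A=load:t4 B=compute:t3 [compute-bound]
step 5: L[5]=9 C[4]=6 → dur=9, Σ=38 | A=compute:t4 B=load:t5 [load-bound]
step 6: L[6]=7 C[5]=6 → dur=7, Σ=45 | A=load:t6 B=compute:t5 [load-bound]
step 7: L[7]=4 C[6]=9 → dur=9, Σ=54 | A=compute:t6 B=load:t7 [compute-bound]
step 8: L[8]=5 C[7]=6 → dur=6, Σ=60 | A=load:t8 B=compute:t7 [compute-bound]
step 9: C[8]=6 → dur=6, Σ=66 | A=compute:t8 B=idle [compute-only]

step 6: A=load:t6 B=compute:t5 [load-bound]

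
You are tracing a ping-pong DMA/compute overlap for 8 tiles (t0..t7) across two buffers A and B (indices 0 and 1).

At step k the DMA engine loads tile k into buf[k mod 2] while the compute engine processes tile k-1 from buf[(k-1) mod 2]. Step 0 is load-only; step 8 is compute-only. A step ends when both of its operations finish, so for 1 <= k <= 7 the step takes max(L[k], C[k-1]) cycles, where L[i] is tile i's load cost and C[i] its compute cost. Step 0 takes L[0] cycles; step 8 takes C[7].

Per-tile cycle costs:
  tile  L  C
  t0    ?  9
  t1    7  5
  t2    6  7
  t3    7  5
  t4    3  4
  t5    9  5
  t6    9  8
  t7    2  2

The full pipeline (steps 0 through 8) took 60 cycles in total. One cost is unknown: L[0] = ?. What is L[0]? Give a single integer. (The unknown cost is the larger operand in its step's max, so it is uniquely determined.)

step 0 | dur = L[0]=? = L[0]  (unknown; binding)
step 1 | dur = max(L[1]=7, C[0]=9) = 9
step 2 | dur = max(L[2]=6, C[1]=5) = 6
step 3 | dur = max(L[3]=7, C[2]=7) = 7
step 4 | dur = max(L[4]=3, C[3]=5) = 5
step 5 | dur = max(L[5]=9, C[4]=4) = 9
step 6 | dur = max(L[6]=9, C[5]=5) = 9
step 7 | dur = max(L[7]=2, C[6]=8) = 8
step 8 | dur = C[7]=2 = 2
sum of known step durations = 55
dur[0] = total - known = 60 - 55 = 5
L[0] is the binding max in step 0, so L[0] = dur[0] = 5

L[0] = 5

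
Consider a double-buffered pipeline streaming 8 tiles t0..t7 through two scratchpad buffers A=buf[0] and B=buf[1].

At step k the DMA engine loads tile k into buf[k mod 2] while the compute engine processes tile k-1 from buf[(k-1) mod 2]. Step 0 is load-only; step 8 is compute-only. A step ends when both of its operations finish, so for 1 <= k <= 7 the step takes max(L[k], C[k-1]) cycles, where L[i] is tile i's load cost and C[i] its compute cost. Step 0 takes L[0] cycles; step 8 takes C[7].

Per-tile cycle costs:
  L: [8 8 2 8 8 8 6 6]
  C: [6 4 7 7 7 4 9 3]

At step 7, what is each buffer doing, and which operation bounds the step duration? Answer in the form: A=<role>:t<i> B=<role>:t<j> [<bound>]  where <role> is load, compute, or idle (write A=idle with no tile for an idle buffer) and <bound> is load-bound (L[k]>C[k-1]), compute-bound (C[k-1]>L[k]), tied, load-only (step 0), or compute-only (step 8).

step 7: A=compute:t6 B=load:t7 [compute-bound]

step 0: L[0]=8 → dur=8, Σ=8 | A=load:t0 B=idle [load-only]
step 1: L[1]=8 C[0]=6 → dur=8, Σ=16 | A=compute:t0 B=load:t1 [load-bound]
step 2: L[2]=2 C[1]=4 → dur=4, Σ=20 | A=load:t2 B=compute:t1 [compute-bound]
step 3: L[3]=8 C[2]=7 → dur=8, Σ=28 | A=compute:t2 B=load:t3 [load-bound]
step 4: L[4]=8 C[3]=7 → dur=8, Σ=36 | A=load:t4 B=compute:t3 [load-bound]
step 5: L[5]=8 C[4]=7 → dur=8, Σ=44 | A=compute:t4 B=load:t5 [load-bound]
step 6: L[6]=6 C[5]=4 → dur=6, Σ=50 | A=load:t6 B=compute:t5 [load-bound]
step 7: L[7]=6 C[6]=9 → dur=9, Σ=59 | A=compute:t6 B=load:t7 [compute-bound]
step 8: C[7]=3 → dur=3, Σ=62 | A=idle B=compute:t7 [compute-only]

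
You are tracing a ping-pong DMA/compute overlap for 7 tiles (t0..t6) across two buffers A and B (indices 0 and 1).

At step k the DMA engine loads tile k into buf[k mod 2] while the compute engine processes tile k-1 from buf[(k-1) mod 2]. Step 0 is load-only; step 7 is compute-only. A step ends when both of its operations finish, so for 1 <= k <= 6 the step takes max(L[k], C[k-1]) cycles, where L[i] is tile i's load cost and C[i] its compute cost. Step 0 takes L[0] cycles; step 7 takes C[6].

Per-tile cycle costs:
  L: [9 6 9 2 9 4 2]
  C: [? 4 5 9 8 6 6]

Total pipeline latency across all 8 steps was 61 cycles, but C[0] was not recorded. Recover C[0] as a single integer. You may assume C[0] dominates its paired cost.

step 0: dur = L[0]=9 = 9
step 1: dur = max(L[1]=6, C[0]=?) = C[0]  (unknown; binding)
step 2: dur = max(L[2]=9, C[1]=4) = 9
step 3: dur = max(L[3]=2, C[2]=5) = 5
step 4: dur = max(L[4]=9, C[3]=9) = 9
step 5: dur = max(L[5]=4, C[4]=8) = 8
step 6: dur = max(L[6]=2, C[5]=6) = 6
step 7: dur = C[6]=6 = 6
sum of known step durations = 52
dur[1] = total - known = 61 - 52 = 9
C[0] is the binding max in step 1, so C[0] = dur[1] = 9

C[0] = 9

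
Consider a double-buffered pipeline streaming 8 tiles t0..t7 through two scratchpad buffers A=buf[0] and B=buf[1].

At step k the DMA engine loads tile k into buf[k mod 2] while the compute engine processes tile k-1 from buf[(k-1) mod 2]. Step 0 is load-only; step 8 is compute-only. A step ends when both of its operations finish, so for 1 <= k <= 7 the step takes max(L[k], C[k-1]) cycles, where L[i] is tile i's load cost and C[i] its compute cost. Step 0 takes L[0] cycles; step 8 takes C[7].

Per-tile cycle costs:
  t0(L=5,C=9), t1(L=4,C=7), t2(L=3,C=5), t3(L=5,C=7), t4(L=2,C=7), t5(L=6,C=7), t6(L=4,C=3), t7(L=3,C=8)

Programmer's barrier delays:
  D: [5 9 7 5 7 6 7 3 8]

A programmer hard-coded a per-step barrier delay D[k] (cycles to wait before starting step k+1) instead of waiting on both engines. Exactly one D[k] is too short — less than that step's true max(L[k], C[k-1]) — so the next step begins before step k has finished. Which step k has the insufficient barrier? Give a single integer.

hazard at step 5

step 0: need L[0]=5 = 5; D[0]=5 ok
step 1: need max(L[1]=4,C[0]=9) = 9; D[1]=9 ok
step 2: need max(L[2]=3,C[1]=7) = 7; D[2]=7 ok
step 3: need max(L[3]=5,C[2]=5) = 5; D[3]=5 ok
step 4: need max(L[4]=2,C[3]=7) = 7; D[4]=7 ok
step 5: need max(L[5]=6,C[4]=7) = 7; D[5]=6 SHORT
step 6: need max(L[6]=4,C[5]=7) = 7; D[6]=7 ok
step 7: need max(L[7]=3,C[6]=3) = 3; D[7]=3 ok
step 8: need C[7]=8 = 8; D[8]=8 ok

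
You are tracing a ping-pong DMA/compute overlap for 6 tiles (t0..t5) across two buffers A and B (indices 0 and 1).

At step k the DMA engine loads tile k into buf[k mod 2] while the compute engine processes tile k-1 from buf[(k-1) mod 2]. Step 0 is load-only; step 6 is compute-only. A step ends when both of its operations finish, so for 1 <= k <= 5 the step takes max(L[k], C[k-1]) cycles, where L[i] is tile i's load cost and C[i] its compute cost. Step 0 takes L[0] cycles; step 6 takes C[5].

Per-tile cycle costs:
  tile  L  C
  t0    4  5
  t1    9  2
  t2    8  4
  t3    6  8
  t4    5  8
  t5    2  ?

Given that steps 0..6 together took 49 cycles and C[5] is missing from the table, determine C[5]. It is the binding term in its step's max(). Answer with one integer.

step 0 = dur = L[0]=4 = 4
step 1 = dur = max(L[1]=9, C[0]=5) = 9
step 2 = dur = max(L[2]=8, C[1]=2) = 8
step 3 = dur = max(L[3]=6, C[2]=4) = 6
step 4 = dur = max(L[4]=5, C[3]=8) = 8
step 5 = dur = max(L[5]=2, C[4]=8) = 8
step 6 = dur = C[5]=? = C[5]  (unknown; binding)
sum of known step durations = 43
dur[6] = total - known = 49 - 43 = 6
C[5] is the binding max in step 6, so C[5] = dur[6] = 6

C[5] = 6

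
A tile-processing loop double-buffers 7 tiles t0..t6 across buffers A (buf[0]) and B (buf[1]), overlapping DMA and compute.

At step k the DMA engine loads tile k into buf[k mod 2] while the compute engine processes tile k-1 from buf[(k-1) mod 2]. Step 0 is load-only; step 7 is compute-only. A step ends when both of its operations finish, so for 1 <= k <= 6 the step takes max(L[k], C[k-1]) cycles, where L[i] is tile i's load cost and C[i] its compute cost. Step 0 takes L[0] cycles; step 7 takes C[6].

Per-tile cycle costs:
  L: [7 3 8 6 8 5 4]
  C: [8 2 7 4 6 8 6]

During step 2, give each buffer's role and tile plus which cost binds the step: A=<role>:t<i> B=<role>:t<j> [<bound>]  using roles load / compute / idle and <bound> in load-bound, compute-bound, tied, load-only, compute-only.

step 2: A=load:t2 B=compute:t1 [load-bound]

  0. 7=7c; end=7; A:t0 B:-
  1. max(3,8)=8c; end=15; A:t0 B:t1
  2. max(8,2)=8c; end=23; A:t2 B:t1
  3. max(6,7)=7c; end=30; A:t2 B:t3
  4. max(8,4)=8c; end=38; A:t4 B:t3
  5. max(5,6)=6c; end=44; A:t4 B:t5
  6. max(4,8)=8c; end=52; A:t6 B:t5
  7. 6=6c; end=58; A:t6 B:t5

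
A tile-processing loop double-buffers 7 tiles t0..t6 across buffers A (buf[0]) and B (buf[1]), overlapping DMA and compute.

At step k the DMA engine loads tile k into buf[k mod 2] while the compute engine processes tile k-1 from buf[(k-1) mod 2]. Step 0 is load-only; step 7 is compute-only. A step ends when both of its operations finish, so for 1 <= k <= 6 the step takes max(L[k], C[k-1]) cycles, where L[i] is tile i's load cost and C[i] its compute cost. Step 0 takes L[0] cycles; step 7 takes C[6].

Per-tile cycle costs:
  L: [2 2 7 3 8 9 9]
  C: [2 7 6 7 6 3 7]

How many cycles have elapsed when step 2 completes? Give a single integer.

  0. 2=2c; end=2; A:t0 B:-
  1. max(2,2)=2c; end=4; A:t0 B:t1
  2. max(7,7)=7c; end=11; A:t2 B:t1
  3. max(3,6)=6c; end=17; A:t2 B:t3
  4. max(8,7)=8c; end=25; A:t4 B:t3
  5. max(9,6)=9c; end=34; A:t4 B:t5
  6. max(9,3)=9c; end=43; A:t6 B:t5
  7. 7=7c; end=50; A:t6 B:t5

end_cycle[2] = 11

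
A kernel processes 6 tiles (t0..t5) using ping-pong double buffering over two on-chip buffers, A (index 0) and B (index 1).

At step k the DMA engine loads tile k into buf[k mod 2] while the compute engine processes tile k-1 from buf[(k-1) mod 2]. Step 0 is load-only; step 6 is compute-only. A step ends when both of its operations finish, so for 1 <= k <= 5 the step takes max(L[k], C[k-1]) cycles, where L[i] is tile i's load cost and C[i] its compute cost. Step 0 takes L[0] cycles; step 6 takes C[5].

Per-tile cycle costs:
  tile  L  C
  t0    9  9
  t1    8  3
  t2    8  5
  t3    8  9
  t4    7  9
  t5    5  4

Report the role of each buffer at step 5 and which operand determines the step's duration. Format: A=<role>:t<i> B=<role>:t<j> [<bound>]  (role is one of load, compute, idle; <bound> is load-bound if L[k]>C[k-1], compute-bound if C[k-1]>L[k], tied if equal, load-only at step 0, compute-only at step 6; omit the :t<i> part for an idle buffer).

step 5: A=compute:t4 B=load:t5 [compute-bound]

[0] DMA t0→A (9c) ∥ CU idle ⇒ 9c, clock 9
[1] DMA t1→B (8c) ∥ CU A:t0 (9c) ⇒ 9c, clock 18
[2] DMA t2→A (8c) ∥ CU B:t1 (3c) ⇒ 8c, clock 26
[3] DMA t3→B (8c) ∥ CU A:t2 (5c) ⇒ 8c, clock 34
[4] DMA t4→A (7c) ∥ CU B:t3 (9c) ⇒ 9c, clock 43
[5] DMA t5→B (5c) ∥ CU A:t4 (9c) ⇒ 9c, clock 52
[6] DMA idle ∥ CU B:t5 (4c) ⇒ 4c, clock 56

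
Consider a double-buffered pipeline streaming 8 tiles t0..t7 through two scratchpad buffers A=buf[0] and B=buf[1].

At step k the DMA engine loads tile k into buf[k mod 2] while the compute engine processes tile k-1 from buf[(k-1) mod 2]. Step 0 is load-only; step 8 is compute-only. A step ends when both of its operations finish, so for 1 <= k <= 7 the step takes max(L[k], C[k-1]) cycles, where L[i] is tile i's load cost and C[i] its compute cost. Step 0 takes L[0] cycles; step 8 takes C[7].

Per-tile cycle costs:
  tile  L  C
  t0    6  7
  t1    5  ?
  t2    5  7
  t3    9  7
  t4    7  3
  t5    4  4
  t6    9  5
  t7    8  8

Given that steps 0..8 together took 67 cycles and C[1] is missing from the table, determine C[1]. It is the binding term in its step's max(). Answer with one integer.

C[1] = 9

step 0: dur = L[0]=6 = 6
step 1: dur = max(L[1]=5, C[0]=7) = 7
step 2: dur = max(L[2]=5, C[1]=?) = C[1]  (unknown; binding)
step 3: dur = max(L[3]=9, C[2]=7) = 9
step 4: dur = max(L[4]=7, C[3]=7) = 7
step 5: dur = max(L[5]=4, C[4]=3) = 4
step 6: dur = max(L[6]=9, C[5]=4) = 9
step 7: dur = max(L[7]=8, C[6]=5) = 8
step 8: dur = C[7]=8 = 8
sum of known step durations = 58
dur[2] = total - known = 67 - 58 = 9
C[1] is the binding max in step 2, so C[1] = dur[2] = 9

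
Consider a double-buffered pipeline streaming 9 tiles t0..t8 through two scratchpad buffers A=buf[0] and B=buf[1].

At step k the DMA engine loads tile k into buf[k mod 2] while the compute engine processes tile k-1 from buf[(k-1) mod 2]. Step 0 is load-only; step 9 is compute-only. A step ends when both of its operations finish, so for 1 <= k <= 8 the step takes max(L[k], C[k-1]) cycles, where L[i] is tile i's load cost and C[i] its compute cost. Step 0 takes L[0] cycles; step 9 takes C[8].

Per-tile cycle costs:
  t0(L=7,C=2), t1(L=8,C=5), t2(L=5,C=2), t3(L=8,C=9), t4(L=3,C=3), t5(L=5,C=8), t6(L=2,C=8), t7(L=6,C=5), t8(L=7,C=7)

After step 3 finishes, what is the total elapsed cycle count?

k=0 load=t0/7c comp=- wait=7 total=7
k=1 load=t1/8c comp=t0/2c wait=8 total=15
k=2 load=t2/5c comp=t1/5c wait=5 total=20
k=3 load=t3/8c comp=t2/2c wait=8 total=28
k=4 load=t4/3c comp=t3/9c wait=9 total=37
k=5 load=t5/5c comp=t4/3c wait=5 total=42
k=6 load=t6/2c comp=t5/8c wait=8 total=50
k=7 load=t7/6c comp=t6/8c wait=8 total=58
k=8 load=t8/7c comp=t7/5c wait=7 total=65
k=9 load=- comp=t8/7c wait=7 total=72

end_cycle[3] = 28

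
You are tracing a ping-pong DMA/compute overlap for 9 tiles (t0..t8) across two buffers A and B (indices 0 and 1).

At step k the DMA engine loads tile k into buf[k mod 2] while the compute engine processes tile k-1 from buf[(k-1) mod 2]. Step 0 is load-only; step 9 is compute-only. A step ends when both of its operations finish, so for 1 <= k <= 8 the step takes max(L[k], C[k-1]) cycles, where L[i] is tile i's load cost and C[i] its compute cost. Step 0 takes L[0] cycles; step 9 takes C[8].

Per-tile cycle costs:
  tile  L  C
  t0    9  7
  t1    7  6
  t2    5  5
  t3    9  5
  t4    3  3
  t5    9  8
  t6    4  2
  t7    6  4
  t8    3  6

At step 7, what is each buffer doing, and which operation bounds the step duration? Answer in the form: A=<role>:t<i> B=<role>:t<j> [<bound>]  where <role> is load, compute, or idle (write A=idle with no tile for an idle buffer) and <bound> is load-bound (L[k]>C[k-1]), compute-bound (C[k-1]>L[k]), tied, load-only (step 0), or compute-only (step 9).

[0] DMA t0→A (9c) ∥ CU idle ⇒ 9c, clock 9
[1] DMA t1→B (7c) ∥ CU A:t0 (7c) ⇒ 7c, clock 16
[2] DMA t2→A (5c) ∥ CU B:t1 (6c) ⇒ 6c, clock 22
[3] DMA t3→B (9c) ∥ CU A:t2 (5c) ⇒ 9c, clock 31
[4] DMA t4→A (3c) ∥ CU B:t3 (5c) ⇒ 5c, clock 36
[5] DMA t5→B (9c) ∥ CU A:t4 (3c) ⇒ 9c, clock 45
[6] DMA t6→A (4c) ∥ CU B:t5 (8c) ⇒ 8c, clock 53
[7] DMA t7→B (6c) ∥ CU A:t6 (2c) ⇒ 6c, clock 59
[8] DMA t8→A (3c) ∥ CU B:t7 (4c) ⇒ 4c, clock 63
[9] DMA idle ∥ CU A:t8 (6c) ⇒ 6c, clock 69

step 7: A=compute:t6 B=load:t7 [load-bound]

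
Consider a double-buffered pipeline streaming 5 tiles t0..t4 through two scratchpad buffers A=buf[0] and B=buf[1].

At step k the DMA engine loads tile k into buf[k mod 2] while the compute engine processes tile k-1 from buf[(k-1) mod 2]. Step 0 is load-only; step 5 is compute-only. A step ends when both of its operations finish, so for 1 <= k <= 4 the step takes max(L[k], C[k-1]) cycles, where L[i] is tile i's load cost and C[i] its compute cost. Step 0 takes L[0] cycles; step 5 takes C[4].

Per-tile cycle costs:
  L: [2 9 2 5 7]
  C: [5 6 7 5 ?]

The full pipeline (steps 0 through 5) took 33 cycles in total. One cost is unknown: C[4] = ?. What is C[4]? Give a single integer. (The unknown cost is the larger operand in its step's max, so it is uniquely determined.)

step 0 = dur = L[0]=2 = 2
step 1 = dur = max(L[1]=9, C[0]=5) = 9
step 2 = dur = max(L[2]=2, C[1]=6) = 6
step 3 = dur = max(L[3]=5, C[2]=7) = 7
step 4 = dur = max(L[4]=7, C[3]=5) = 7
step 5 = dur = C[4]=? = C[4]  (unknown; binding)
sum of known step durations = 31
dur[5] = total - known = 33 - 31 = 2
C[4] is the binding max in step 5, so C[4] = dur[5] = 2

C[4] = 2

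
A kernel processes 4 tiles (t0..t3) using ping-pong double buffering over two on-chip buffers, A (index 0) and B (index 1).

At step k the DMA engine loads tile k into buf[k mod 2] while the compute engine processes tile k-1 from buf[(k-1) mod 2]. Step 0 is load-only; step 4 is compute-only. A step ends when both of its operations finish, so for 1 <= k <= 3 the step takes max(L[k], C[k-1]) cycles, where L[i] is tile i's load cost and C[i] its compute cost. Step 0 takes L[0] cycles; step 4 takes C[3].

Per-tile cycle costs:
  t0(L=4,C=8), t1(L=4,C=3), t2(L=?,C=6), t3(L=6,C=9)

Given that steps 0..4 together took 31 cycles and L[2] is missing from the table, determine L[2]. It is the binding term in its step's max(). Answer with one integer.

L[2] = 4

step 0: dur = L[0]=4 = 4
step 1: dur = max(L[1]=4, C[0]=8) = 8
step 2: dur = max(L[2]=?, C[1]=3) = L[2]  (unknown; binding)
step 3: dur = max(L[3]=6, C[2]=6) = 6
step 4: dur = C[3]=9 = 9
sum of known step durations = 27
dur[2] = total - known = 31 - 27 = 4
L[2] is the binding max in step 2, so L[2] = dur[2] = 4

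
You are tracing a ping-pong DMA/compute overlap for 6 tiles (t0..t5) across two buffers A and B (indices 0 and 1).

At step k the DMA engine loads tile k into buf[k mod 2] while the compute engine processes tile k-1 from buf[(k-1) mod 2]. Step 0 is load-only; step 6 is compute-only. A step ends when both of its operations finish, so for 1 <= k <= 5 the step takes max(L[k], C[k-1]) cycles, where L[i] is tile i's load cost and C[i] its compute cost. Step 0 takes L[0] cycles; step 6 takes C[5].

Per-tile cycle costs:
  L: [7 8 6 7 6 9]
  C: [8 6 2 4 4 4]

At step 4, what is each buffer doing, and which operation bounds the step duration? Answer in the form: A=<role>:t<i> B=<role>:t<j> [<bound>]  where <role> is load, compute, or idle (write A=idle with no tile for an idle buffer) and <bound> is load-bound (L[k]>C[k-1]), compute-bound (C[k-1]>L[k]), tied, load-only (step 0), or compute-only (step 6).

  0. 7=7c; end=7; A:t0 B:-
  1. max(8,8)=8c; end=15; A:t0 B:t1
  2. max(6,6)=6c; end=21; A:t2 B:t1
  3. max(7,2)=7c; end=28; A:t2 B:t3
  4. max(6,4)=6c; end=34; A:t4 B:t3
  5. max(9,4)=9c; end=43; A:t4 B:t5
  6. 4=4c; end=47; A:t4 B:t5

step 4: A=load:t4 B=compute:t3 [load-bound]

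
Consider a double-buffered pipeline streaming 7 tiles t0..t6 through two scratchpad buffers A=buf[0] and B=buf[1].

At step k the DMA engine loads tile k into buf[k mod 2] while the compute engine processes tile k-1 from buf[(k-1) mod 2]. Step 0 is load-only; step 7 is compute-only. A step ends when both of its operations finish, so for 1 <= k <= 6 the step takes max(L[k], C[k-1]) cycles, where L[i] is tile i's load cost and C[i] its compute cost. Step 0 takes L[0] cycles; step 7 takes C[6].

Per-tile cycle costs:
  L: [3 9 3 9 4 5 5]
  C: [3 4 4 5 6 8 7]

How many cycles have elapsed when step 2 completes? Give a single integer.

end_cycle[2] = 16

  0. 3=3c; end=3; A:t0 B:-
  1. max(9,3)=9c; end=12; A:t0 B:t1
  2. max(3,4)=4c; end=16; A:t2 B:t1
  3. max(9,4)=9c; end=25; A:t2 B:t3
  4. max(4,5)=5c; end=30; A:t4 B:t3
  5. max(5,6)=6c; end=36; A:t4 B:t5
  6. max(5,8)=8c; end=44; A:t6 B:t5
  7. 7=7c; end=51; A:t6 B:t5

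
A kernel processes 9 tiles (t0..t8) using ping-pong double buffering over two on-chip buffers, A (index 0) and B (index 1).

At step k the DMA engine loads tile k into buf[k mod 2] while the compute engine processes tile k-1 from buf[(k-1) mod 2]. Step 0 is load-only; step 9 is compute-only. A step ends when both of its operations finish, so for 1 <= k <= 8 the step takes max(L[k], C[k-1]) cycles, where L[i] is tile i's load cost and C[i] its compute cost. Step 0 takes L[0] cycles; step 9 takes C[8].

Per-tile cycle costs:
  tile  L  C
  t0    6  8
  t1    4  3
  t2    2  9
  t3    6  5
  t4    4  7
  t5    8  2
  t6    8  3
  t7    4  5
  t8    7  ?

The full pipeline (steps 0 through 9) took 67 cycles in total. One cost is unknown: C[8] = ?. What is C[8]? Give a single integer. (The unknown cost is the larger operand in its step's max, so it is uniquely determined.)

C[8] = 9

step 0: dur = L[0]=6 = 6
step 1: dur = max(L[1]=4, C[0]=8) = 8
step 2: dur = max(L[2]=2, C[1]=3) = 3
step 3: dur = max(L[3]=6, C[2]=9) = 9
step 4: dur = max(L[4]=4, C[3]=5) = 5
step 5: dur = max(L[5]=8, C[4]=7) = 8
step 6: dur = max(L[6]=8, C[5]=2) = 8
step 7: dur = max(L[7]=4, C[6]=3) = 4
step 8: dur = max(L[8]=7, C[7]=5) = 7
step 9: dur = C[8]=? = C[8]  (unknown; binding)
sum of known step durations = 58
dur[9] = total - known = 67 - 58 = 9
C[8] is the binding max in step 9, so C[8] = dur[9] = 9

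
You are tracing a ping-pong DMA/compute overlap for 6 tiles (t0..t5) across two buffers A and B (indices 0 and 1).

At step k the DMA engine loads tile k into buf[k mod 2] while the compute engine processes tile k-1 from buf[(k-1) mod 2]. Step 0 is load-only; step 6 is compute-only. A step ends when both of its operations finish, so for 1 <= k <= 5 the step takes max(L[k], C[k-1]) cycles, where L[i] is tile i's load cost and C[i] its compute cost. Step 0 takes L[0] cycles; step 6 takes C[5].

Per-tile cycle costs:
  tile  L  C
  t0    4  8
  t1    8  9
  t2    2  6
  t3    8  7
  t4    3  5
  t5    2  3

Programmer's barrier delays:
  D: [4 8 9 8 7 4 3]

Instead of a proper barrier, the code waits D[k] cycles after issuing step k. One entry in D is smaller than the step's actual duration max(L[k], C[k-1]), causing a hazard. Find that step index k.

hazard at step 5

k=0 barrier L[0]=4→4c, D[0]=4 ok
k=1 barrier max(L[1]=8,C[0]=8)→8c, D[1]=8 ok
k=2 barrier max(L[2]=2,C[1]=9)→9c, D[2]=9 ok
k=3 barrier max(L[3]=8,C[2]=6)→8c, D[3]=8 ok
k=4 barrier max(L[4]=3,C[3]=7)→7c, D[4]=7 ok
k=5 barrier max(L[5]=2,C[4]=5)→5c, D[5]=4 SHORT
k=6 barrier C[5]=3→3c, D[6]=3 ok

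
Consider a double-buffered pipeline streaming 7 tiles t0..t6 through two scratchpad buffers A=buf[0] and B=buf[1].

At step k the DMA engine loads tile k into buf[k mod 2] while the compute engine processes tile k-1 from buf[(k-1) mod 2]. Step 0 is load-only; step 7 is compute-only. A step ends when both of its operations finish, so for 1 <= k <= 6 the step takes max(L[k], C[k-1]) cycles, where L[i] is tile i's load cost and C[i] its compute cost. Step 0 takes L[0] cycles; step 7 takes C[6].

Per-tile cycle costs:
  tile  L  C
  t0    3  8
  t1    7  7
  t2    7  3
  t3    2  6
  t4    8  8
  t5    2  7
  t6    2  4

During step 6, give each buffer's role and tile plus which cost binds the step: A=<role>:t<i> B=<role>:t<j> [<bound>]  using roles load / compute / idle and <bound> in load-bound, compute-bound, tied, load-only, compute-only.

step 6: A=load:t6 B=compute:t5 [compute-bound]

step 0: L[0]=3 → dur=3, Σ=3 | A=load:t0 B=idle [load-only]
step 1: L[1]=7 C[0]=8 → dur=8, Σ=11 | A=compute:t0 B=load:t1 [compute-bound]
step 2: L[2]=7 C[1]=7 → dur=7, Σ=18 | A=load:t2 B=compute:t1 [tied]
step 3: L[3]=2 C[2]=3 → dur=3, Σ=21 | A=compute:t2 B=load:t3 [compute-bound]
step 4: L[4]=8 C[3]=6 → dur=8, Σ=29 | A=load:t4 B=compute:t3 [load-bound]
step 5: L[5]=2 C[4]=8 → dur=8, Σ=37 | A=compute:t4 B=load:t5 [compute-bound]
step 6: L[6]=2 C[5]=7 → dur=7, Σ=44 | A=load:t6 B=compute:t5 [compute-bound]
step 7: C[6]=4 → dur=4, Σ=48 | A=compute:t6 B=idle [compute-only]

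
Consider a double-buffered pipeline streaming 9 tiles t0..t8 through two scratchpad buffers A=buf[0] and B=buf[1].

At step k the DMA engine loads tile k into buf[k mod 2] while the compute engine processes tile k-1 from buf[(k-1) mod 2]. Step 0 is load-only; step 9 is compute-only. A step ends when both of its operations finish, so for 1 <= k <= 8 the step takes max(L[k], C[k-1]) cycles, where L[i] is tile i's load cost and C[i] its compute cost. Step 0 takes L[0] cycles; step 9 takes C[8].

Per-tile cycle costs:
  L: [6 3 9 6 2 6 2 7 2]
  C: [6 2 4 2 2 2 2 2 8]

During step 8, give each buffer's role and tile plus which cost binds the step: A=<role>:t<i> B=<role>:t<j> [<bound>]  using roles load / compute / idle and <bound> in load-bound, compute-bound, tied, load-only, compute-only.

  0. 6=6c; end=6; A:t0 B:-
  1. max(3,6)=6c; end=12; A:t0 B:t1
  2. max(9,2)=9c; end=21; A:t2 B:t1
  3. max(6,4)=6c; end=27; A:t2 B:t3
  4. max(2,2)=2c; end=29; A:t4 B:t3
  5. max(6,2)=6c; end=35; A:t4 B:t5
  6. max(2,2)=2c; end=37; A:t6 B:t5
  7. max(7,2)=7c; end=44; A:t6 B:t7
  8. max(2,2)=2c; end=46; A:t8 B:t7
  9. 8=8c; end=54; A:t8 B:t7

step 8: A=load:t8 B=compute:t7 [tied]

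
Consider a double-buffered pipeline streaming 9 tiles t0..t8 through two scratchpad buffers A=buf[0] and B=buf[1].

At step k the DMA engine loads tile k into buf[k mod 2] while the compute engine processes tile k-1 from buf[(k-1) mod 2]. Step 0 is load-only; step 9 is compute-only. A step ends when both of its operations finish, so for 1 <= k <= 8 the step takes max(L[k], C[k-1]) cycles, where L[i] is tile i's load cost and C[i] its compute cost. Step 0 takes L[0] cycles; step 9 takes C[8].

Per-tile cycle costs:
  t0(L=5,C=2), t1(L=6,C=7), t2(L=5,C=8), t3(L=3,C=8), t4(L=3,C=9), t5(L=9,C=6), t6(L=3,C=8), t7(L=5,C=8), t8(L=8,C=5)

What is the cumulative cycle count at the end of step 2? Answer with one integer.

k=0 load=t0/5c comp=- wait=5 total=5
k=1 load=t1/6c comp=t0/2c wait=6 total=11
k=2 load=t2/5c comp=t1/7c wait=7 total=18
k=3 load=t3/3c comp=t2/8c wait=8 total=26
k=4 load=t4/3c comp=t3/8c wait=8 total=34
k=5 load=t5/9c comp=t4/9c wait=9 total=43
k=6 load=t6/3c comp=t5/6c wait=6 total=49
k=7 load=t7/5c comp=t6/8c wait=8 total=57
k=8 load=t8/8c comp=t7/8c wait=8 total=65
k=9 load=- comp=t8/5c wait=5 total=70

end_cycle[2] = 18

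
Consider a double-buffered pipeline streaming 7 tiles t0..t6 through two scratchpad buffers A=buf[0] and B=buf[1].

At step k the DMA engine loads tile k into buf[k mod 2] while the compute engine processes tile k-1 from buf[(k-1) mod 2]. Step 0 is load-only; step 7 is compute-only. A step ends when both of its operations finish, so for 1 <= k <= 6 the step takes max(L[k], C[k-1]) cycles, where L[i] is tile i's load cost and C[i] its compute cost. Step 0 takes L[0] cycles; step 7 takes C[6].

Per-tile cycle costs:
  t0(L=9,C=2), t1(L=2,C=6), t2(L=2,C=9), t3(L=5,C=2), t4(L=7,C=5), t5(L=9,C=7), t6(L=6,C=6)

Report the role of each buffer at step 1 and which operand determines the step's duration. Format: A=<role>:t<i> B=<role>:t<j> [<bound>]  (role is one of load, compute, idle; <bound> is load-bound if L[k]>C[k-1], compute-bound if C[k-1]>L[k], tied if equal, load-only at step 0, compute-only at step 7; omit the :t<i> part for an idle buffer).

step 1: A=compute:t0 B=load:t1 [tied]

k=0 load=t0/9c comp=- wait=9 total=9
k=1 load=t1/2c comp=t0/2c wait=2 total=11
k=2 load=t2/2c comp=t1/6c wait=6 total=17
k=3 load=t3/5c comp=t2/9c wait=9 total=26
k=4 load=t4/7c comp=t3/2c wait=7 total=33
k=5 load=t5/9c comp=t4/5c wait=9 total=42
k=6 load=t6/6c comp=t5/7c wait=7 total=49
k=7 load=- comp=t6/6c wait=6 total=55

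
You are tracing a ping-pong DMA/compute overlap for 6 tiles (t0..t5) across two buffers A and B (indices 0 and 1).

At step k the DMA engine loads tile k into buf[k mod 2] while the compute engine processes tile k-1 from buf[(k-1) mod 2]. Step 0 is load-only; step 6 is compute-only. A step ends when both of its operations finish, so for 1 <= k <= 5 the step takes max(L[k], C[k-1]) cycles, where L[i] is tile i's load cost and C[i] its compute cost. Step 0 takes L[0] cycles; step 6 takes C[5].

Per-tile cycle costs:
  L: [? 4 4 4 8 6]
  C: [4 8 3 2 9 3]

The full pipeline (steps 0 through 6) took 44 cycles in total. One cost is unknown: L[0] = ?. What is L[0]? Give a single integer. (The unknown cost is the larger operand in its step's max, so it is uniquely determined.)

step 0 → dur = L[0]=? = L[0]  (unknown; binding)
step 1 → dur = max(L[1]=4, C[0]=4) = 4
step 2 → dur = max(L[2]=4, C[1]=8) = 8
step 3 → dur = max(L[3]=4, C[2]=3) = 4
step 4 → dur = max(L[4]=8, C[3]=2) = 8
step 5 → dur = max(L[5]=6, C[4]=9) = 9
step 6 → dur = C[5]=3 = 3
sum of known step durations = 36
dur[0] = total - known = 44 - 36 = 8
L[0] is the binding max in step 0, so L[0] = dur[0] = 8

L[0] = 8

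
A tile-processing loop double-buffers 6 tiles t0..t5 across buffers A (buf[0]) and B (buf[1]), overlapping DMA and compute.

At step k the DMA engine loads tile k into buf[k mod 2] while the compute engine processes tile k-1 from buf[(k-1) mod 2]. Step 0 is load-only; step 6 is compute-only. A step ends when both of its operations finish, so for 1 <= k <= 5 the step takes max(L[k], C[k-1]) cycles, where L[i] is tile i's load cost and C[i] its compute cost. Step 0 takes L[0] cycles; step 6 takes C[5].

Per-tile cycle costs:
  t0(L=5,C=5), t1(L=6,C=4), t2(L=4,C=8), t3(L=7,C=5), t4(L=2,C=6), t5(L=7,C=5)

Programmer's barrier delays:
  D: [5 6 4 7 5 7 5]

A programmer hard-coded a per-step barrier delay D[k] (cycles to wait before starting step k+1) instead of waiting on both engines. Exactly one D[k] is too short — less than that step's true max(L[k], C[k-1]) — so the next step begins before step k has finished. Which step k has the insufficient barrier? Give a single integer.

k=0 barrier L[0]=5→5c, D[0]=5 ok
k=1 barrier max(L[1]=6,C[0]=5)→6c, D[1]=6 ok
k=2 barrier max(L[2]=4,C[1]=4)→4c, D[2]=4 ok
k=3 barrier max(L[3]=7,C[2]=8)→8c, D[3]=7 SHORT
k=4 barrier max(L[4]=2,C[3]=5)→5c, D[4]=5 ok
k=5 barrier max(L[5]=7,C[4]=6)→7c, D[5]=7 ok
k=6 barrier C[5]=5→5c, D[6]=5 ok

hazard at step 3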